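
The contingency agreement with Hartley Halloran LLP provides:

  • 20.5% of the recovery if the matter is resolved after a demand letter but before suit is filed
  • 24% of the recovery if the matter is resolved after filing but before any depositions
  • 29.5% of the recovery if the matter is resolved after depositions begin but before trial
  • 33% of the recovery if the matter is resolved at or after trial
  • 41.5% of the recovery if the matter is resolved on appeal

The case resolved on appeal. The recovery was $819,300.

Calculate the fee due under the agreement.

$340,009.50

The matter resolved on appeal, so the 41.5% rate applies.
$819,300 × 41.5% = $340,009.50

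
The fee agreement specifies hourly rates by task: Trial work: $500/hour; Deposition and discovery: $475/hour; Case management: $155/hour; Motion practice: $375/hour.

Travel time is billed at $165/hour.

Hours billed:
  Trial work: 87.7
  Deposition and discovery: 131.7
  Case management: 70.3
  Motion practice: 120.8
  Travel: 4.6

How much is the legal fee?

Trial work: 87.7 × $500 = $43,850.00
Deposition and discovery: 131.7 × $475 = $62,557.50
Case management: 70.3 × $155 = $10,896.50
Motion practice: 120.8 × $375 = $45,300.00
Subtotal: $43,850.00 + $62,557.50 + $10,896.50 + $45,300.00 = $162,604.00
Travel: 4.6 × $165 = $759.00
Total: $162,604.00 + $759.00 = $163,363.00

$163,363.00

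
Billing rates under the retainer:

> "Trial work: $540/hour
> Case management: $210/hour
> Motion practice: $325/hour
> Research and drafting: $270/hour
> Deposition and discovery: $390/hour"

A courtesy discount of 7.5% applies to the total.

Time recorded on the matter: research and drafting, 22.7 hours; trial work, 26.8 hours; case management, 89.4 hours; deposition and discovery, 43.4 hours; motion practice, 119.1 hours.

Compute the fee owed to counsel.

$87,882.86

Trial work: 26.8 × $540 = $14,472.00
Case management: 89.4 × $210 = $18,774.00
Motion practice: 119.1 × $325 = $38,707.50
Research and drafting: 22.7 × $270 = $6,129.00
Deposition and discovery: 43.4 × $390 = $16,926.00
Subtotal: $95,008.50
Less 7.5% discount: −$7,125.64
Total: $95,008.50 − $7,125.64 = $87,882.86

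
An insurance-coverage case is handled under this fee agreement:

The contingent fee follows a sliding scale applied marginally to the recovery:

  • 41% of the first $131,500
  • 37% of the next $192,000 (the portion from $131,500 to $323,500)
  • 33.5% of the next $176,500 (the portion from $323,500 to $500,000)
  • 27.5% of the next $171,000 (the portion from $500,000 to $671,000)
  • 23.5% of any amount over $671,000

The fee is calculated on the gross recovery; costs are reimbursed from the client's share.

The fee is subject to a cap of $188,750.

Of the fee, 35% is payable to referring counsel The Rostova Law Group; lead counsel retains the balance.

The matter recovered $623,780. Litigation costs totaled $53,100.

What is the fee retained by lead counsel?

$122,687.50

Fee base is the gross recovery, $623,780; costs are reimbursed separately.
First $131,500 at 41% = $53,915.00
Next $192,000 at 37% = $71,040.00
Next $176,500 at 33.5% = $59,127.50
Remaining $123,780 at 27.5% = $34,039.50
Fee: $53,915.00 + $71,040.00 + $59,127.50 + $34,039.50 = $218,122.00
$218,122.00 exceeds the $188,750 cap, so the fee is capped at $188,750.00.
Referral share: 35% of $188,750.00 = $66,062.50; lead counsel retains $188,750.00 − $66,062.50 = $122,687.50.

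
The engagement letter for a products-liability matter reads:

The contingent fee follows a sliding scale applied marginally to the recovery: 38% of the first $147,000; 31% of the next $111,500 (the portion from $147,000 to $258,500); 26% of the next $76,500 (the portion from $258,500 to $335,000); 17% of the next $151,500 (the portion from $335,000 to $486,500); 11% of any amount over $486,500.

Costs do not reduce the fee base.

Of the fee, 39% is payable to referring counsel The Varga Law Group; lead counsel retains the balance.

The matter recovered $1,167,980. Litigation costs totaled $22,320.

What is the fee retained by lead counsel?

$128,730.01

Fee base is the gross recovery, $1,167,980; costs are reimbursed separately.
First $147,000 at 38% = $55,860.00
Next $111,500 at 31% = $34,565.00
Next $76,500 at 26% = $19,890.00
Next $151,500 at 17% = $25,755.00
Remaining $681,480 at 11% = $74,962.80
Fee: $55,860.00 + $34,565.00 + $19,890.00 + $25,755.00 + $74,962.80 = $211,032.80
Referral share: 39% of $211,032.80 = $82,302.79; lead counsel retains $211,032.80 − $82,302.79 = $128,730.01.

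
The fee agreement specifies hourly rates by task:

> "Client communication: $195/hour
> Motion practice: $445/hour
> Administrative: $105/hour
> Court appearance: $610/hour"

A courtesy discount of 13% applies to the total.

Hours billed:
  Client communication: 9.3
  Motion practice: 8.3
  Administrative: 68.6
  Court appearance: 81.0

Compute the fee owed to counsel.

Client communication: 9.3 × $195 = $1,813.50
Motion practice: 8.3 × $445 = $3,693.50
Administrative: 68.6 × $105 = $7,203.00
Court appearance: 81.0 × $610 = $49,410.00
Subtotal: $62,120.00
Less 13% discount: −$8,075.60
Total: $62,120.00 − $8,075.60 = $54,044.40

$54,044.40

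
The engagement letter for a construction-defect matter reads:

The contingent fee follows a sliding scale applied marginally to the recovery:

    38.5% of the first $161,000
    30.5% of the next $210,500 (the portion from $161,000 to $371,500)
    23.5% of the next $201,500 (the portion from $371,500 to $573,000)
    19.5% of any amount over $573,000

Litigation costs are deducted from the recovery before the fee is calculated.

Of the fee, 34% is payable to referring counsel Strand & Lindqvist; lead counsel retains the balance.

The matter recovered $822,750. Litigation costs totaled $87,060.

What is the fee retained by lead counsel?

Fee base (net of costs): $822,750 − $87,060 = $735,690
First $161,000 at 38.5% = $61,985.00
Next $210,500 at 30.5% = $64,202.50
Next $201,500 at 23.5% = $47,352.50
Remaining $162,690 at 19.5% = $31,724.55
Fee: $61,985.00 + $64,202.50 + $47,352.50 + $31,724.55 = $205,264.55
Referral share: 34% of $205,264.55 = $69,789.95; lead counsel retains $205,264.55 − $69,789.95 = $135,474.60.

$135,474.60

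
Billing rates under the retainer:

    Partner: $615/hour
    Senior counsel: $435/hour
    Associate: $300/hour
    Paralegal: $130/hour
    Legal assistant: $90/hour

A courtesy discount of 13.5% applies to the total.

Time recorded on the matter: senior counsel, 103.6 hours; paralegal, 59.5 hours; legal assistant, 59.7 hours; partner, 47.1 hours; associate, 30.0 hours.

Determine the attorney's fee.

$83,161.53

Partner: 47.1 × $615 = $28,966.50
Senior counsel: 103.6 × $435 = $45,066.00
Associate: 30.0 × $300 = $9,000.00
Paralegal: 59.5 × $130 = $7,735.00
Legal assistant: 59.7 × $90 = $5,373.00
Subtotal: $96,140.50
Less 13.5% discount: −$12,978.97
Total: $96,140.50 − $12,978.97 = $83,161.53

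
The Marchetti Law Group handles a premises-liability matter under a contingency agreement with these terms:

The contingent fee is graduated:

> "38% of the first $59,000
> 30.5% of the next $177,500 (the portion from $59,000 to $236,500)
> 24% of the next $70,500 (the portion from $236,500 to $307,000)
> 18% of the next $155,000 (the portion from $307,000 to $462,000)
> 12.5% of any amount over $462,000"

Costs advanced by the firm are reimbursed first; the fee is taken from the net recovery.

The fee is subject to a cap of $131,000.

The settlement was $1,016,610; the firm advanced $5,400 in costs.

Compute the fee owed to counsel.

$131,000.00

Fee base (net of costs): $1,016,610 − $5,400 = $1,011,210
First $59,000 at 38% = $22,420.00
Next $177,500 at 30.5% = $54,137.50
Next $70,500 at 24% = $16,920.00
Next $155,000 at 18% = $27,900.00
Remaining $549,210 at 12.5% = $68,651.25
Fee: $22,420.00 + $54,137.50 + $16,920.00 + $27,900.00 + $68,651.25 = $190,028.75
$190,028.75 exceeds the $131,000 cap, so the fee is capped at $131,000.00.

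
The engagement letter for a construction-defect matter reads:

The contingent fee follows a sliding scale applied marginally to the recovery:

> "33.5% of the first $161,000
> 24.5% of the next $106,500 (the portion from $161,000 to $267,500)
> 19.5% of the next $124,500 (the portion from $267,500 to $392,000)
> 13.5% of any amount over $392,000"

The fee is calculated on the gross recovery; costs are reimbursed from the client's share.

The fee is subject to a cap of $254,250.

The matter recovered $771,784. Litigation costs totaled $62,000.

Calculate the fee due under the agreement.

Fee base is the gross recovery, $771,784; costs are reimbursed separately.
First $161,000 at 33.5% = $53,935.00
Next $106,500 at 24.5% = $26,092.50
Next $124,500 at 19.5% = $24,277.50
Remaining $379,784 at 13.5% = $51,270.84
Fee: $53,935.00 + $26,092.50 + $24,277.50 + $51,270.84 = $155,575.84
$155,575.84 is under the $254,250 cap.

$155,575.84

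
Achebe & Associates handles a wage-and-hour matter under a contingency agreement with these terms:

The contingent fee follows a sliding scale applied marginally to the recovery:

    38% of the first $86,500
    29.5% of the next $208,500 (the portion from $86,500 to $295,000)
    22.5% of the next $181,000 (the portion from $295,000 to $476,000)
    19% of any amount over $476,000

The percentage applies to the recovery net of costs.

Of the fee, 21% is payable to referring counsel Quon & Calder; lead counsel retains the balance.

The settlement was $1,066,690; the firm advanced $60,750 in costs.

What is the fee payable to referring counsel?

$49,516.13

Fee base (net of costs): $1,066,690 − $60,750 = $1,005,940
First $86,500 at 38% = $32,870.00
Next $208,500 at 29.5% = $61,507.50
Next $181,000 at 22.5% = $40,725.00
Remaining $529,940 at 19% = $100,688.60
Fee: $32,870.00 + $61,507.50 + $40,725.00 + $100,688.60 = $235,791.10
Referral share: 21% of $235,791.10 = $49,516.13; lead counsel retains $235,791.10 − $49,516.13 = $186,274.97.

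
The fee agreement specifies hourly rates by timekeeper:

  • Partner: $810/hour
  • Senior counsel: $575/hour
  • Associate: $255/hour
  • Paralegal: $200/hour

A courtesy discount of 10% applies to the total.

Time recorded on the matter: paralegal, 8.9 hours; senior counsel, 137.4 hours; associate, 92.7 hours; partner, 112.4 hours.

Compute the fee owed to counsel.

Partner: 112.4 × $810 = $91,044.00
Senior counsel: 137.4 × $575 = $79,005.00
Associate: 92.7 × $255 = $23,638.50
Paralegal: 8.9 × $200 = $1,780.00
Subtotal: $195,467.50
Less 10% discount: −$19,546.75
Total: $195,467.50 − $19,546.75 = $175,920.75

$175,920.75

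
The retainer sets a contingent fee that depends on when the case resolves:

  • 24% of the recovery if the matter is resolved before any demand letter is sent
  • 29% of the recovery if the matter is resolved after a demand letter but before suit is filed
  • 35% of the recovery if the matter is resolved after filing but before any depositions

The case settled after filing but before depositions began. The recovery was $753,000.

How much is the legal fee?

$263,550.00

The matter settled after filing but before depositions began, so the 35% rate applies.
$753,000 × 35% = $263,550.00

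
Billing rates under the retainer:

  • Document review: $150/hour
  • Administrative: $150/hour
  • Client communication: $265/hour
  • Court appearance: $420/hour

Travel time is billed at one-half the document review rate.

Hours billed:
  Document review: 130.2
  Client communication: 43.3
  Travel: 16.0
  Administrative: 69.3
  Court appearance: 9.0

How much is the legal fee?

Document review: 130.2 × $150 = $19,530.00
Administrative: 69.3 × $150 = $10,395.00
Client communication: 43.3 × $265 = $11,474.50
Court appearance: 9.0 × $420 = $3,780.00
Subtotal: $19,530.00 + $10,395.00 + $11,474.50 + $3,780.00 = $45,179.50
Travel: 16.0 × ($150 ÷ 2) = 16.0 × $75.00 = $1,200.00
Total: $45,179.50 + $1,200.00 = $46,379.50

$46,379.50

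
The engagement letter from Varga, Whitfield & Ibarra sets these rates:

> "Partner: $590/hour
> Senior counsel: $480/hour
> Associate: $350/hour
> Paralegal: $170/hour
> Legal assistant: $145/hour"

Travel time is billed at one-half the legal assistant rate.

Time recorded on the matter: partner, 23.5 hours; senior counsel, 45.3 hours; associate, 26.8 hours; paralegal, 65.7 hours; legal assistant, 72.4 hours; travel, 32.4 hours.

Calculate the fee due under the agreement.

$69,005.00

Partner: 23.5 × $590 = $13,865.00
Senior counsel: 45.3 × $480 = $21,744.00
Associate: 26.8 × $350 = $9,380.00
Paralegal: 65.7 × $170 = $11,169.00
Legal assistant: 72.4 × $145 = $10,498.00
Subtotal: $13,865.00 + $21,744.00 + $9,380.00 + $11,169.00 + $10,498.00 = $66,656.00
Travel: 32.4 × ($145 ÷ 2) = 32.4 × $72.50 = $2,349.00
Total: $66,656.00 + $2,349.00 = $69,005.00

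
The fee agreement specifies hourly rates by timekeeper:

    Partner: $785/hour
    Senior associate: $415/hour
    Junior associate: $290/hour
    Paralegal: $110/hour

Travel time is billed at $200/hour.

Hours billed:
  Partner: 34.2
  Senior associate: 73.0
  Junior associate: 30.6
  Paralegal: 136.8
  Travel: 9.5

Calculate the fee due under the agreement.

$82,964.00

Partner: 34.2 × $785 = $26,847.00
Senior associate: 73.0 × $415 = $30,295.00
Junior associate: 30.6 × $290 = $8,874.00
Paralegal: 136.8 × $110 = $15,048.00
Subtotal: $26,847.00 + $30,295.00 + $8,874.00 + $15,048.00 = $81,064.00
Travel: 9.5 × $200 = $1,900.00
Total: $81,064.00 + $1,900.00 = $82,964.00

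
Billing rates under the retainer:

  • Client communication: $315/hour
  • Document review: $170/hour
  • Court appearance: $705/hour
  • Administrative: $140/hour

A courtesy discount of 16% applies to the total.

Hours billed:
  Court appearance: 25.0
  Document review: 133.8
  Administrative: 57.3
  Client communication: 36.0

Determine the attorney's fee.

$50,175.72

Client communication: 36.0 × $315 = $11,340.00
Document review: 133.8 × $170 = $22,746.00
Court appearance: 25.0 × $705 = $17,625.00
Administrative: 57.3 × $140 = $8,022.00
Subtotal: $59,733.00
Less 16% discount: −$9,557.28
Total: $59,733.00 − $9,557.28 = $50,175.72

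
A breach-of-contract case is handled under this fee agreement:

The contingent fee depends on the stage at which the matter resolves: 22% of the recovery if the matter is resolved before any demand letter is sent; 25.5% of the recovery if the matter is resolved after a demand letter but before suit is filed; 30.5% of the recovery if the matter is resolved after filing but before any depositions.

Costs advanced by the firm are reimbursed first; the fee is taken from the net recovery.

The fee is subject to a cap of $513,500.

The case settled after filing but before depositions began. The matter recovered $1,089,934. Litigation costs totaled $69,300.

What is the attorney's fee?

$311,293.37

Fee base (net of costs): $1,089,934 − $69,300 = $1,020,634
The matter settled after filing but before depositions began, so the 30.5% rate applies.
$1,020,634 × 30.5% = $311,293.37
$311,293.37 is under the $513,500 cap.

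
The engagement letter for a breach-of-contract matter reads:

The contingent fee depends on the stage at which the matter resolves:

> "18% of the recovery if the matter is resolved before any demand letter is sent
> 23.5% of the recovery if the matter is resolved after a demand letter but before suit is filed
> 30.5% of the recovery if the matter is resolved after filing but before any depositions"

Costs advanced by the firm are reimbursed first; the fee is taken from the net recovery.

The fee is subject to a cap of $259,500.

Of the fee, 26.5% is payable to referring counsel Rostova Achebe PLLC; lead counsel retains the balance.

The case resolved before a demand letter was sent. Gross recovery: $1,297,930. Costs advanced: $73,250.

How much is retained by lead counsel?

$162,025.16

Fee base (net of costs): $1,297,930 − $73,250 = $1,224,680
The matter resolved before a demand letter was sent, so the 18% rate applies.
$1,224,680 × 18% = $220,442.40
$220,442.40 is under the $259,500 cap.
Referral share: 26.5% of $220,442.40 = $58,417.24; lead counsel retains $220,442.40 − $58,417.24 = $162,025.16.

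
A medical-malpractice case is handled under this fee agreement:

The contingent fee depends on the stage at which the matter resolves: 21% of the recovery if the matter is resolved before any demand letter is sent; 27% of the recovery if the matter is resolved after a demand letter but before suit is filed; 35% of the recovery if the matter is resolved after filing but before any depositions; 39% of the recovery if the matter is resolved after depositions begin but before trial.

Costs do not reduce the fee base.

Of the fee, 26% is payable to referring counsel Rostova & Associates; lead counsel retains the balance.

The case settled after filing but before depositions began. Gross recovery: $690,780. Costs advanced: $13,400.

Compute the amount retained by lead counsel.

Fee base is the gross recovery, $690,780; costs are reimbursed separately.
The matter settled after filing but before depositions began, so the 35% rate applies.
$690,780 × 35% = $241,773.00
Referral share: 26% of $241,773.00 = $62,860.98; lead counsel retains $241,773.00 − $62,860.98 = $178,912.02.

$178,912.02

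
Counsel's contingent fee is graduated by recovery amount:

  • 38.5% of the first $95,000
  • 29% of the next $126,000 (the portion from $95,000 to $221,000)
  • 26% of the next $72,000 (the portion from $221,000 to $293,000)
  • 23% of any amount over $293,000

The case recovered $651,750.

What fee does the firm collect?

$174,347.50

First $95,000 at 38.5% = $36,575.00
Next $126,000 at 29% = $36,540.00
Next $72,000 at 26% = $18,720.00
Remaining $358,750 at 23% = $82,512.50
Fee: $36,575.00 + $36,540.00 + $18,720.00 + $82,512.50 = $174,347.50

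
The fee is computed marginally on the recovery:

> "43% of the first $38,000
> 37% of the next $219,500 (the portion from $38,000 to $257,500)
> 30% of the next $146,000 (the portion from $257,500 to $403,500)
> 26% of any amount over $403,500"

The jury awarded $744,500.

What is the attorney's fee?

$230,015.00

First $38,000 at 43% = $16,340.00
Next $219,500 at 37% = $81,215.00
Next $146,000 at 30% = $43,800.00
Remaining $341,000 at 26% = $88,660.00
Fee: $16,340.00 + $81,215.00 + $43,800.00 + $88,660.00 = $230,015.00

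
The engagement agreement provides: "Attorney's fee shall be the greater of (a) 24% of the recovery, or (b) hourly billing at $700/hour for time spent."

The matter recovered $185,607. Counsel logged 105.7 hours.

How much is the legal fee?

(a) 24% of $185,607 = $44,545.68
(b) 105.7 × $700 = $73,990.00
The greater is (b): $73,990.00.

$73,990.00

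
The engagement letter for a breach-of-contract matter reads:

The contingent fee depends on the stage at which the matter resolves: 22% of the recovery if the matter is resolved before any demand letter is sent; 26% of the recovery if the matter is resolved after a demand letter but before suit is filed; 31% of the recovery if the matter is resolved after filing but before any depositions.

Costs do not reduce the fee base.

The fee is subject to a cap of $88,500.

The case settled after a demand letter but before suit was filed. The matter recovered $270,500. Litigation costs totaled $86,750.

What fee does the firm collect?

$70,330.00

Fee base is the gross recovery, $270,500; costs are reimbursed separately.
The matter settled after a demand letter but before suit was filed, so the 26% rate applies.
$270,500 × 26% = $70,330.00
$70,330.00 is under the $88,500 cap.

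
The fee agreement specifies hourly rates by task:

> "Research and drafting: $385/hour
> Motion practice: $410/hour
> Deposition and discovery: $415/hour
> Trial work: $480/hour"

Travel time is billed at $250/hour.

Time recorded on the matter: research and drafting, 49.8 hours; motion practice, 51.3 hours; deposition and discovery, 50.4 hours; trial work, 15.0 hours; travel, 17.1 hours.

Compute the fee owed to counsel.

$72,597.00

Research and drafting: 49.8 × $385 = $19,173.00
Motion practice: 51.3 × $410 = $21,033.00
Deposition and discovery: 50.4 × $415 = $20,916.00
Trial work: 15.0 × $480 = $7,200.00
Subtotal: $19,173.00 + $21,033.00 + $20,916.00 + $7,200.00 = $68,322.00
Travel: 17.1 × $250 = $4,275.00
Total: $68,322.00 + $4,275.00 = $72,597.00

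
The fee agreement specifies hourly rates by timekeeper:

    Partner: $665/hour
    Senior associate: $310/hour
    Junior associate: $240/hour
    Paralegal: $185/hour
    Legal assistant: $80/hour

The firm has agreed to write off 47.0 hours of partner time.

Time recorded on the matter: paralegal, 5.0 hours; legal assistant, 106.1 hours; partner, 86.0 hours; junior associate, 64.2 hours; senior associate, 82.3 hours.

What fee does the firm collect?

Partner: 86.0 × $665 = $57,190.00
Senior associate: 82.3 × $310 = $25,513.00
Junior associate: 64.2 × $240 = $15,408.00
Paralegal: 5.0 × $185 = $925.00
Legal assistant: 106.1 × $80 = $8,488.00
Subtotal: $107,524.00
Write-off: 47.0 × $665 = $31,255.00
Total: $107,524.00 − $31,255.00 = $76,269.00

$76,269.00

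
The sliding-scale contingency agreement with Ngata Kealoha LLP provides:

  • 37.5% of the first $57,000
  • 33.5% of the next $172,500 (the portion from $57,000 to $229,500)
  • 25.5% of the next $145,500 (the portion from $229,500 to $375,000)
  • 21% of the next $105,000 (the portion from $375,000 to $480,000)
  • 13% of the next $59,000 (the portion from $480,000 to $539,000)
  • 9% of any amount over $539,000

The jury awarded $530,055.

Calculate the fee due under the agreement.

$144,822.15

First $57,000 at 37.5% = $21,375.00
Next $172,500 at 33.5% = $57,787.50
Next $145,500 at 25.5% = $37,102.50
Next $105,000 at 21% = $22,050.00
Remaining $50,055 at 13% = $6,507.15
Fee: $21,375.00 + $57,787.50 + $37,102.50 + $22,050.00 + $6,507.15 = $144,822.15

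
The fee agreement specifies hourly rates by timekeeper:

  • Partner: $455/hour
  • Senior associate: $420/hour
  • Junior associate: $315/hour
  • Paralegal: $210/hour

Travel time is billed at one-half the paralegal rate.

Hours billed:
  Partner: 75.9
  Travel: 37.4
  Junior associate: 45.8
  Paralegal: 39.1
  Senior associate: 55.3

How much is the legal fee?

Partner: 75.9 × $455 = $34,534.50
Senior associate: 55.3 × $420 = $23,226.00
Junior associate: 45.8 × $315 = $14,427.00
Paralegal: 39.1 × $210 = $8,211.00
Subtotal: $34,534.50 + $23,226.00 + $14,427.00 + $8,211.00 = $80,398.50
Travel: 37.4 × ($210 ÷ 2) = 37.4 × $105.00 = $3,927.00
Total: $80,398.50 + $3,927.00 = $84,325.50

$84,325.50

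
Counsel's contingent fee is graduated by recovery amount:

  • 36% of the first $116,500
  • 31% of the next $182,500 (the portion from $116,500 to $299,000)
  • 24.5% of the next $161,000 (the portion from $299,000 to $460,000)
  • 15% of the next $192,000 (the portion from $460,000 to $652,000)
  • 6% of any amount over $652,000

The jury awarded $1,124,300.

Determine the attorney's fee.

First $116,500 at 36% = $41,940.00
Next $182,500 at 31% = $56,575.00
Next $161,000 at 24.5% = $39,445.00
Next $192,000 at 15% = $28,800.00
Remaining $472,300 at 6% = $28,338.00
Fee: $41,940.00 + $56,575.00 + $39,445.00 + $28,800.00 + $28,338.00 = $195,098.00

$195,098.00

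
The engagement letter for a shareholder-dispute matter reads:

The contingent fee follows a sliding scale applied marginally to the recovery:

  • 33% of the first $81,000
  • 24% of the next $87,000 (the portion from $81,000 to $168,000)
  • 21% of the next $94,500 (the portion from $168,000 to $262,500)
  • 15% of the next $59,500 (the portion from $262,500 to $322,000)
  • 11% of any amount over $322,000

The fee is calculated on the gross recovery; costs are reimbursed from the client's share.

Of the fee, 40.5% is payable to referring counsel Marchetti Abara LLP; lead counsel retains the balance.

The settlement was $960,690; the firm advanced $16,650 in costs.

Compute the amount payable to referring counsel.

Fee base is the gross recovery, $960,690; costs are reimbursed separately.
First $81,000 at 33% = $26,730.00
Next $87,000 at 24% = $20,880.00
Next $94,500 at 21% = $19,845.00
Next $59,500 at 15% = $8,925.00
Remaining $638,690 at 11% = $70,255.90
Fee: $26,730.00 + $20,880.00 + $19,845.00 + $8,925.00 + $70,255.90 = $146,635.90
Referral share: 40.5% of $146,635.90 = $59,387.54; lead counsel retains $146,635.90 − $59,387.54 = $87,248.36.

$59,387.54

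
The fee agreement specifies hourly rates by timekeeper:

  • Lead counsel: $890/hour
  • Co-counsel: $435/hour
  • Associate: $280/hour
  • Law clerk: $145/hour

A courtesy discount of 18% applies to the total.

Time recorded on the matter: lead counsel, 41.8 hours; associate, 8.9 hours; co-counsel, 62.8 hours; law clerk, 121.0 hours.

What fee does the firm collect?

$69,336.74

Lead counsel: 41.8 × $890 = $37,202.00
Co-counsel: 62.8 × $435 = $27,318.00
Associate: 8.9 × $280 = $2,492.00
Law clerk: 121.0 × $145 = $17,545.00
Subtotal: $84,557.00
Less 18% discount: −$15,220.26
Total: $84,557.00 − $15,220.26 = $69,336.74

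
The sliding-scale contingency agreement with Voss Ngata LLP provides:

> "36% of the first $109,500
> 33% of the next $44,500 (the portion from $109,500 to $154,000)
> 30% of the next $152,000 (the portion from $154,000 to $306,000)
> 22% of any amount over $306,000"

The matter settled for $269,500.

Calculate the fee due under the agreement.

$88,755.00

First $109,500 at 36% = $39,420.00
Next $44,500 at 33% = $14,685.00
Remaining $115,500 at 30% = $34,650.00
Fee: $39,420.00 + $14,685.00 + $34,650.00 = $88,755.00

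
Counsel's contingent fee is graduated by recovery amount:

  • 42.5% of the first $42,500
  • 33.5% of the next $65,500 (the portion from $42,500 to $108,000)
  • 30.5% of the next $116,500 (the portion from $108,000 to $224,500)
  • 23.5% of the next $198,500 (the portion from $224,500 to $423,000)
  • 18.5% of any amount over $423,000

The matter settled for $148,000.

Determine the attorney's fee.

First $42,500 at 42.5% = $18,062.50
Next $65,500 at 33.5% = $21,942.50
Remaining $40,000 at 30.5% = $12,200.00
Fee: $18,062.50 + $21,942.50 + $12,200.00 = $52,205.00

$52,205.00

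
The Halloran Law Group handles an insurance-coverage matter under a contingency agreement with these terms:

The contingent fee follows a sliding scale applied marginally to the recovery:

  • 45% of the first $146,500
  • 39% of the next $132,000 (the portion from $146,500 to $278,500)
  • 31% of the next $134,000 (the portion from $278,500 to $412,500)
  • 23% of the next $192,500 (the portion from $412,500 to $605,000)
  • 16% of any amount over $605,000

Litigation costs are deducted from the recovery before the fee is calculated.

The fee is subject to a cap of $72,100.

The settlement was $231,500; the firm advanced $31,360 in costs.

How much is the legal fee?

Fee base (net of costs): $231,500 − $31,360 = $200,140
First $146,500 at 45% = $65,925.00
Remaining $53,640 at 39% = $20,919.60
Fee: $65,925.00 + $20,919.60 = $86,844.60
$86,844.60 exceeds the $72,100 cap, so the fee is capped at $72,100.00.

$72,100.00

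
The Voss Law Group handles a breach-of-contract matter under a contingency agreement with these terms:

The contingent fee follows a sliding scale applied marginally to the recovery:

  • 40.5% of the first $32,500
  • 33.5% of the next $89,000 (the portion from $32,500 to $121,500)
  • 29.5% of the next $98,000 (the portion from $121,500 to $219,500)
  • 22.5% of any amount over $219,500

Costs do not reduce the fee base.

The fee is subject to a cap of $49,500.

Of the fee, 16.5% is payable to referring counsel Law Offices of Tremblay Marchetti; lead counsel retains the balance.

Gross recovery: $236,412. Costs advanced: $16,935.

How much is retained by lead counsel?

$41,332.50

Fee base is the gross recovery, $236,412; costs are reimbursed separately.
First $32,500 at 40.5% = $13,162.50
Next $89,000 at 33.5% = $29,815.00
Next $98,000 at 29.5% = $28,910.00
Remaining $16,912 at 22.5% = $3,805.20
Fee: $13,162.50 + $29,815.00 + $28,910.00 + $3,805.20 = $75,692.70
$75,692.70 exceeds the $49,500 cap, so the fee is capped at $49,500.00.
Referral share: 16.5% of $49,500.00 = $8,167.50; lead counsel retains $49,500.00 − $8,167.50 = $41,332.50.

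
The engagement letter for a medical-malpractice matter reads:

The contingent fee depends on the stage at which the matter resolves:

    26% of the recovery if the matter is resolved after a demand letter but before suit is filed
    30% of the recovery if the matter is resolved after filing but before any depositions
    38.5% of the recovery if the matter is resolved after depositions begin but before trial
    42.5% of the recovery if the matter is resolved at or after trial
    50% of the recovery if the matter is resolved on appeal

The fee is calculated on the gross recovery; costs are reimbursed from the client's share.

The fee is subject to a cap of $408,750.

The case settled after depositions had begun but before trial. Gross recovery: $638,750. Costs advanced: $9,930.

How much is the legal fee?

Fee base is the gross recovery, $638,750; costs are reimbursed separately.
The matter settled after depositions had begun but before trial, so the 38.5% rate applies.
$638,750 × 38.5% = $245,918.75
$245,918.75 is under the $408,750 cap.

$245,918.75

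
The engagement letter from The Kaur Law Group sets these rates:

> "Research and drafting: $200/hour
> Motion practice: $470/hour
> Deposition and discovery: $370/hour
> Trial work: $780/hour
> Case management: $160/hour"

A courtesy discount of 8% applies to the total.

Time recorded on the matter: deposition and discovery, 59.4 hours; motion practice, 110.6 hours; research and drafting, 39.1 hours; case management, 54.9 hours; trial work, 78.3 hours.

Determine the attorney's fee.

$139,506.96

Research and drafting: 39.1 × $200 = $7,820.00
Motion practice: 110.6 × $470 = $51,982.00
Deposition and discovery: 59.4 × $370 = $21,978.00
Trial work: 78.3 × $780 = $61,074.00
Case management: 54.9 × $160 = $8,784.00
Subtotal: $151,638.00
Less 8% discount: −$12,131.04
Total: $151,638.00 − $12,131.04 = $139,506.96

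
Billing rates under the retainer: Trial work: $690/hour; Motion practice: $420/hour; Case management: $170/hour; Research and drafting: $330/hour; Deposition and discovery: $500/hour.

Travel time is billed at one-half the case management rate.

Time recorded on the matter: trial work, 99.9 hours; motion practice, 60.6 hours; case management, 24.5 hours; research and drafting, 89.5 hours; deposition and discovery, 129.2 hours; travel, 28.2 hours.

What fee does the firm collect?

Trial work: 99.9 × $690 = $68,931.00
Motion practice: 60.6 × $420 = $25,452.00
Case management: 24.5 × $170 = $4,165.00
Research and drafting: 89.5 × $330 = $29,535.00
Deposition and discovery: 129.2 × $500 = $64,600.00
Subtotal: $68,931.00 + $25,452.00 + $4,165.00 + $29,535.00 + $64,600.00 = $192,683.00
Travel: 28.2 × ($170 ÷ 2) = 28.2 × $85.00 = $2,397.00
Total: $192,683.00 + $2,397.00 = $195,080.00

$195,080.00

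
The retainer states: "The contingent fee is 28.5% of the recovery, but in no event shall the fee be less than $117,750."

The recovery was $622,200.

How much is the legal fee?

$177,327.00

28.5% of $622,200 = $177,327.00
That exceeds the $117,750 minimum.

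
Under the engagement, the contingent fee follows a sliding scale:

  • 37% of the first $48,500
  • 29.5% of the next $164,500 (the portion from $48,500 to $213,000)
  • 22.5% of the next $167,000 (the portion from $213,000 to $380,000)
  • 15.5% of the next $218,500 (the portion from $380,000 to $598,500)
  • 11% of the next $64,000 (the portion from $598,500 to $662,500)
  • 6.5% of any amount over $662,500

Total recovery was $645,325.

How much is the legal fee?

$143,065.75

First $48,500 at 37% = $17,945.00
Next $164,500 at 29.5% = $48,527.50
Next $167,000 at 22.5% = $37,575.00
Next $218,500 at 15.5% = $33,867.50
Remaining $46,825 at 11% = $5,150.75
Fee: $17,945.00 + $48,527.50 + $37,575.00 + $33,867.50 + $5,150.75 = $143,065.75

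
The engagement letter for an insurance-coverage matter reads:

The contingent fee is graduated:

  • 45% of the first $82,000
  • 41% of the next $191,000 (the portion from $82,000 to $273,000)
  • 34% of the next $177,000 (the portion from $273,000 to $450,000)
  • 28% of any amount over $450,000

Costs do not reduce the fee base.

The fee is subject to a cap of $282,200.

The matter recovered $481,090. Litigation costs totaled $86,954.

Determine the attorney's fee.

Fee base is the gross recovery, $481,090; costs are reimbursed separately.
First $82,000 at 45% = $36,900.00
Next $191,000 at 41% = $78,310.00
Next $177,000 at 34% = $60,180.00
Remaining $31,090 at 28% = $8,705.20
Fee: $36,900.00 + $78,310.00 + $60,180.00 + $8,705.20 = $184,095.20
$184,095.20 is under the $282,200 cap.

$184,095.20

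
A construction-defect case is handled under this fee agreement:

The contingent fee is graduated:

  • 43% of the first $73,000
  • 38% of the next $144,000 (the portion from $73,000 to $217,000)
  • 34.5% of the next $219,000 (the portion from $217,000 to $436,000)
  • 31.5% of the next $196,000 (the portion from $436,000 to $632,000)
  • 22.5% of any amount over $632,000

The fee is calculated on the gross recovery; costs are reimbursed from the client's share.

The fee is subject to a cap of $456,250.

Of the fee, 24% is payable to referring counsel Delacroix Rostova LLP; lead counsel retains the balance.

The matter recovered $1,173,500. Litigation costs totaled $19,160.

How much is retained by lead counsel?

$262,384.30

Fee base is the gross recovery, $1,173,500; costs are reimbursed separately.
First $73,000 at 43% = $31,390.00
Next $144,000 at 38% = $54,720.00
Next $219,000 at 34.5% = $75,555.00
Next $196,000 at 31.5% = $61,740.00
Remaining $541,500 at 22.5% = $121,837.50
Fee: $31,390.00 + $54,720.00 + $75,555.00 + $61,740.00 + $121,837.50 = $345,242.50
$345,242.50 is under the $456,250 cap.
Referral share: 24% of $345,242.50 = $82,858.20; lead counsel retains $345,242.50 − $82,858.20 = $262,384.30.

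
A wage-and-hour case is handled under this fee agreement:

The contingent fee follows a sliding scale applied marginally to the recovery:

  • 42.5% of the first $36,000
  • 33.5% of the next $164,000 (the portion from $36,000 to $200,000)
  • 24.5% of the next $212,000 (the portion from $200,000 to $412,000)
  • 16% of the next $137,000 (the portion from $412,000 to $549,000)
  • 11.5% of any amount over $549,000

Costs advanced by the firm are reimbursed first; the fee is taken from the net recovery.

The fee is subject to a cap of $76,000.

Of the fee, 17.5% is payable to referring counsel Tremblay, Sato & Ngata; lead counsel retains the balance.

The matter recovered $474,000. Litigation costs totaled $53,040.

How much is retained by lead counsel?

Fee base (net of costs): $474,000 − $53,040 = $420,960
First $36,000 at 42.5% = $15,300.00
Next $164,000 at 33.5% = $54,940.00
Next $212,000 at 24.5% = $51,940.00
Remaining $8,960 at 16% = $1,433.60
Fee: $15,300.00 + $54,940.00 + $51,940.00 + $1,433.60 = $123,613.60
$123,613.60 exceeds the $76,000 cap, so the fee is capped at $76,000.00.
Referral share: 17.5% of $76,000.00 = $13,300.00; lead counsel retains $76,000.00 − $13,300.00 = $62,700.00.

$62,700.00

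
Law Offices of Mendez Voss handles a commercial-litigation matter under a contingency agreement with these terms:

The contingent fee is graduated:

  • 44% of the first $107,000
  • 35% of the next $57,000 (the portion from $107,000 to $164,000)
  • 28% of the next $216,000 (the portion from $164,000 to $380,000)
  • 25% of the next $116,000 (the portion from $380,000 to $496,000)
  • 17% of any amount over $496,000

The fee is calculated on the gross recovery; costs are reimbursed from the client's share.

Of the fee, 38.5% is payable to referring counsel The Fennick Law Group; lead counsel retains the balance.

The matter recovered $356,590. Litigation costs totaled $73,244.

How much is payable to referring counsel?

Fee base is the gross recovery, $356,590; costs are reimbursed separately.
First $107,000 at 44% = $47,080.00
Next $57,000 at 35% = $19,950.00
Remaining $192,590 at 28% = $53,925.20
Fee: $47,080.00 + $19,950.00 + $53,925.20 = $120,955.20
Referral share: 38.5% of $120,955.20 = $46,567.75; lead counsel retains $120,955.20 − $46,567.75 = $74,387.45.

$46,567.75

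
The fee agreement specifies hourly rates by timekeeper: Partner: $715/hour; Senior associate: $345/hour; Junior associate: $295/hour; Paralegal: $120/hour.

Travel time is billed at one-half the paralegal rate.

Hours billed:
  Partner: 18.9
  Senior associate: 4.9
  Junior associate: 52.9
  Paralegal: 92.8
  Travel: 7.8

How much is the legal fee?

$42,413.50

Partner: 18.9 × $715 = $13,513.50
Senior associate: 4.9 × $345 = $1,690.50
Junior associate: 52.9 × $295 = $15,605.50
Paralegal: 92.8 × $120 = $11,136.00
Subtotal: $13,513.50 + $1,690.50 + $15,605.50 + $11,136.00 = $41,945.50
Travel: 7.8 × ($120 ÷ 2) = 7.8 × $60.00 = $468.00
Total: $41,945.50 + $468.00 = $42,413.50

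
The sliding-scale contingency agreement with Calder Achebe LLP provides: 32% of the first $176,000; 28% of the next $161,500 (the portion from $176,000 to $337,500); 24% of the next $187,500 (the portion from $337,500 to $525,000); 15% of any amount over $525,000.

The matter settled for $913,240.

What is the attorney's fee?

$204,776.00

First $176,000 at 32% = $56,320.00
Next $161,500 at 28% = $45,220.00
Next $187,500 at 24% = $45,000.00
Remaining $388,240 at 15% = $58,236.00
Fee: $56,320.00 + $45,220.00 + $45,000.00 + $58,236.00 = $204,776.00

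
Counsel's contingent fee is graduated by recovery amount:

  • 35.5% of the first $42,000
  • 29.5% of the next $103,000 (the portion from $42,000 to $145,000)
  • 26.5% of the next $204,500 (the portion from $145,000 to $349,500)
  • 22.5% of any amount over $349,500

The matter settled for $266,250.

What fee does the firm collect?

First $42,000 at 35.5% = $14,910.00
Next $103,000 at 29.5% = $30,385.00
Remaining $121,250 at 26.5% = $32,131.25
Fee: $14,910.00 + $30,385.00 + $32,131.25 = $77,426.25

$77,426.25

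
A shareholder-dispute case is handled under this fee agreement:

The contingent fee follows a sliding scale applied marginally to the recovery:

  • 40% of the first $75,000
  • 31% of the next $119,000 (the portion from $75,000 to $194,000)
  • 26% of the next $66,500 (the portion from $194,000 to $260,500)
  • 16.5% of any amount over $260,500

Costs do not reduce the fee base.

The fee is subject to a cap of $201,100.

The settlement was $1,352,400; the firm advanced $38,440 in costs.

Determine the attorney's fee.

Fee base is the gross recovery, $1,352,400; costs are reimbursed separately.
First $75,000 at 40% = $30,000.00
Next $119,000 at 31% = $36,890.00
Next $66,500 at 26% = $17,290.00
Remaining $1,091,900 at 16.5% = $180,163.50
Fee: $30,000.00 + $36,890.00 + $17,290.00 + $180,163.50 = $264,343.50
$264,343.50 exceeds the $201,100 cap, so the fee is capped at $201,100.00.

$201,100.00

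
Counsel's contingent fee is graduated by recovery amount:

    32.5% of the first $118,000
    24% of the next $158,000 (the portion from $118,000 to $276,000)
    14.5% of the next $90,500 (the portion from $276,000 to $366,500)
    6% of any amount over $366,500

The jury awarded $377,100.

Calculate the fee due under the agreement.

$90,028.50

First $118,000 at 32.5% = $38,350.00
Next $158,000 at 24% = $37,920.00
Next $90,500 at 14.5% = $13,122.50
Remaining $10,600 at 6% = $636.00
Fee: $38,350.00 + $37,920.00 + $13,122.50 + $636.00 = $90,028.50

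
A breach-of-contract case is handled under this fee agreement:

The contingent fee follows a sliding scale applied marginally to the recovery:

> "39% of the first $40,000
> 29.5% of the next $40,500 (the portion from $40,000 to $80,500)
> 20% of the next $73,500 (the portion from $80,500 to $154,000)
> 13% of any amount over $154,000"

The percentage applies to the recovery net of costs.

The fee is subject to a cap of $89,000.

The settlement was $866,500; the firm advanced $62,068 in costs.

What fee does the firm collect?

$89,000.00

Fee base (net of costs): $866,500 − $62,068 = $804,432
First $40,000 at 39% = $15,600.00
Next $40,500 at 29.5% = $11,947.50
Next $73,500 at 20% = $14,700.00
Remaining $650,432 at 13% = $84,556.16
Fee: $15,600.00 + $11,947.50 + $14,700.00 + $84,556.16 = $126,803.66
$126,803.66 exceeds the $89,000 cap, so the fee is capped at $89,000.00.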